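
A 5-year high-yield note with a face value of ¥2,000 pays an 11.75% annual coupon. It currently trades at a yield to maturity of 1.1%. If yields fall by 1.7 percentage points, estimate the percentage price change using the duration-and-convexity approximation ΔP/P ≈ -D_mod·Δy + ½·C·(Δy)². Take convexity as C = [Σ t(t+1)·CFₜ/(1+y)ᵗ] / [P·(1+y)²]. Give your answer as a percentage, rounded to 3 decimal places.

With y = 0.011:
  t   CF        PV=CF/(1+0.011)^t    t·PV        t(t+1)·PV
  1       235.00       232.4431       232.4431         464.8863
  2       235.00       229.9141       459.8281       1,379.4844
  3       235.00       227.4125       682.2376       2,728.9504
  4       235.00       224.9382       899.7529       4,498.7643
  5     2,235.00     2,116.0297    10,580.1483      63,480.8896
  Σ                  3,030.7376    12,854.4100      72,552.9749
P = 3,030.7376; D_Mac = 4.24135 yrs; D_mod = 4.19520 yrs; C = 23.42095.
Duration effect: -4.19520 × (-0.017) = +0.071318
Convexity effect: 0.5 × 23.42095 × (-0.017)² = +0.0033843
ΔP/P ≈ +0.071318 + 0.0033843 = +0.074703 = +7.4703%.

+7.470%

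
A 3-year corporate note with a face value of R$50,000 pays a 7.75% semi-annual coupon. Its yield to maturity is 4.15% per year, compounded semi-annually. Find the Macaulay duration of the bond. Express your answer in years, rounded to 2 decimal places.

2.75 years

Periodic yield y = 0.02075. Discount each cash flow and weight by its period:
  t   CF        PV=CF/(1+0.02075)^t    t·PV
  1     1,937.50     1,898.1141     1,898.1141
  2     1,937.50     1,859.5289     3,719.0578
  3     1,937.50     1,821.7280     5,465.1841
  4     1,937.50     1,784.6956     7,138.7825
  5     1,937.50     1,748.4160     8,742.0799
  6    51,937.50    45,916.0700   275,496.4202
  Σ                 55,028.5527   302,459.6386
Price P = Σ PV = 55,028.5527.
Macaulay duration = Σ(t·PV) / P = 302,459.6386 / 55,028.5527 = 5.49641 half-year periods.
In years: 5.49641 / 2 = 2.74821 years.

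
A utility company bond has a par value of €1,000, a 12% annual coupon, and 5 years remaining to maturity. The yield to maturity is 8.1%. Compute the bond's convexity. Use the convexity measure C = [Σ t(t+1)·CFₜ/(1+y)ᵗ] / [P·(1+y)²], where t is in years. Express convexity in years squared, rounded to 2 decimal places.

19.63

With y = 0.081:
  t   CF        PV=CF/(1+0.081)^t    t·PV        t(t+1)·PV
  1       120.00       111.0083       111.0083         222.0167
  2       120.00       102.6904       205.3808         616.1424
  3       120.00        94.9957       284.9872       1,139.9490
  4       120.00        87.8777       351.5106       1,757.5531
  5     1,120.00       758.7340     3,793.6701      22,762.0204
  Σ                  1,155.3061     4,746.5571      26,497.6816
P = 1,155.3061.
Convexity = Σ t(t+1)·PV / [P·(1+y)²] = 26,497.6816 / (1,155.3061 × 1.168561) = 19.62725.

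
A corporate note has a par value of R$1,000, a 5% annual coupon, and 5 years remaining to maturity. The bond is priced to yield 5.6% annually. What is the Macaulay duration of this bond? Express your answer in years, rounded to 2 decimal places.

Periodic yield y = 0.056. Discount each cash flow and weight by its year:
  t   CF        PV=CF/(1+0.056)^t    t·PV
  1        50.00        47.3485        47.3485
  2        50.00        44.8376        89.6752
  3        50.00        42.4598       127.3795
  4        50.00        40.2082       160.8327
  5     1,050.00       799.5943     3,997.9717
  Σ                    974.4484     4,423.2075
Price P = Σ PV = 974.4484.
Macaulay duration = Σ(t·PV) / P = 4,423.2075 / 974.4484 = 4.53919 years.

4.54 years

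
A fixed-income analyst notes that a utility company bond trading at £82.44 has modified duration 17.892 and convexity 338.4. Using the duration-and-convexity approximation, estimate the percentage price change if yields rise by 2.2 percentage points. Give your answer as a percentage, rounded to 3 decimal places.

Duration effect: -D_mod·Δy = -17.892 × (+0.022) = -0.393624
Convexity effect: ½·C·(Δy)² = 0.5 × 338.4 × (0.022)² = +0.0818928
ΔP/P ≈ -0.393624 + 0.0818928 = -0.3117312
= -31.17312%.

-31.173%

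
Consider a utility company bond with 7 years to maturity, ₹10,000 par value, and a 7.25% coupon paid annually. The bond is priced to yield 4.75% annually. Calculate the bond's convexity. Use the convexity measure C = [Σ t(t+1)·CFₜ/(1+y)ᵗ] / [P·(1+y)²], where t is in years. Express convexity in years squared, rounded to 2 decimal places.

39.71

With y = 0.0475:
  t   CF        PV=CF/(1+0.0475)^t    t·PV        t(t+1)·PV
  1       725.00       692.1241       692.1241       1,384.2482
  2       725.00       660.7390     1,321.4780       3,964.4340
  3       725.00       630.7771     1,892.3313       7,569.3251
  4       725.00       602.1738     2,408.6953      12,043.4767
  5       725.00       574.8676     2,874.3381      17,246.0286
  6       725.00       548.7996     3,292.7978      23,049.5848
  7    10,725.00     7,750.3101    54,252.1707     434,017.3654
  Σ                 11,459.7914    66,733.9353     499,274.4629
P = 11,459.7914.
Convexity = Σ t(t+1)·PV / [P·(1+y)²] = 499,274.4629 / (11,459.7914 × 1.097256) = 39.70586.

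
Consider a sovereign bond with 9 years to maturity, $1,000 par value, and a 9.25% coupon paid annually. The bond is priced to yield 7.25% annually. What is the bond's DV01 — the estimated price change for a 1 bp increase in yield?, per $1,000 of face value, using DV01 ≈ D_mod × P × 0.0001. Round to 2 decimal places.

Periodic yield y = 0.0725.
  t   CF        PV=CF/(1+0.0725)^t    t·PV
  1        92.50        86.2471        86.2471
  2        92.50        80.4169       160.8337
  3        92.50        74.9808       224.9423
  4        92.50        69.9121       279.6485
  5        92.50        65.1861       325.9307
  6        92.50        60.7796       364.6777
  7        92.50        56.6710       396.6968
  8        92.50        52.8401       422.7205
  9     1,092.50       581.8965     5,237.0684
  Σ                  1,128.9301     7,498.7656
P = 1,128.9301; D_Mac = 6.64236 yrs; D_mod = 6.19335 yrs.
DV01 ≈ 6.19335 × 1,128.9301 × 0.0001 = 0.699186.

$0.70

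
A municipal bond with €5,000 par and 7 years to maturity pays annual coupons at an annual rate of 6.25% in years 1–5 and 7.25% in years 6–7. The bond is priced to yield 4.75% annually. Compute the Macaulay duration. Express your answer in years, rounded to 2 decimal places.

5.94 years

Periodic yield y = 0.0475. Discount each cash flow and weight by its year:
  t   CF        PV=CF/(1+0.0475)^t    t·PV
  1       312.50       298.3294       298.3294
  2       312.50       284.8013       569.6026
  3       312.50       271.8867       815.6600
  4       312.50       259.5577     1,038.2307
  5       312.50       247.7878     1,238.9388
  6       362.50       274.3998     1,646.3989
  7     5,362.50     3,875.1550    27,126.0853
  Σ                  5,511.9176    32,733.2458
Price P = Σ PV = 5,511.9176.
Macaulay duration = Σ(t·PV) / P = 32,733.2458 / 5,511.9176 = 5.93863 years.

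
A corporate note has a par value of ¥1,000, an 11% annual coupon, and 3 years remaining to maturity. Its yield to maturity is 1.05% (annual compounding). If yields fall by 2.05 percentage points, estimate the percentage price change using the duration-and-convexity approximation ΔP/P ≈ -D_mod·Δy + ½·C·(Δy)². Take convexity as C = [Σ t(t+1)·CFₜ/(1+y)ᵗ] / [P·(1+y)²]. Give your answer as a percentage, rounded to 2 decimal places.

+5.79%

With y = 0.0105:
  t   CF        PV=CF/(1+0.0105)^t    t·PV        t(t+1)·PV
  1       110.00       108.8570       108.8570         217.7140
  2       110.00       107.7259       215.4518         646.3553
  3     1,110.00     1,075.7566     3,227.2698      12,909.0794
  Σ                  1,292.3395     3,551.5786      13,773.1487
P = 1,292.3395; D_Mac = 2.74818 yrs; D_mod = 2.71962 yrs; C = 10.43720.
Duration effect: -2.71962 × (-0.0205) = +0.055752
Convexity effect: 0.5 × 10.43720 × (-0.0205)² = +0.0021931
ΔP/P ≈ +0.055752 + 0.0021931 = +0.057945 = +5.7945%.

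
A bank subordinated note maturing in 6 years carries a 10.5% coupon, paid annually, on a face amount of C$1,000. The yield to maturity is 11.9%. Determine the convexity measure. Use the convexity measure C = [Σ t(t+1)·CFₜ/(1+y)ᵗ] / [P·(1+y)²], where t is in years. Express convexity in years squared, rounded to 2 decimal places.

With y = 0.119:
  t   CF        PV=CF/(1+0.119)^t    t·PV        t(t+1)·PV
  1       105.00        93.8338        93.8338         187.6676
  2       105.00        83.8550       167.7101         503.1302
  3       105.00        74.9375       224.8124         899.2497
  4       105.00        66.9683       267.8730       1,339.3650
  5       105.00        59.8465       299.2326       1,795.3955
  6     1,105.00       562.8359     3,377.0152      23,639.1061
  Σ                    942.2769     4,430.4770      28,363.9139
P = 942.2769.
Convexity = Σ t(t+1)·PV / [P·(1+y)²] = 28,363.9139 / (942.2769 × 1.252161) = 24.03961.

24.04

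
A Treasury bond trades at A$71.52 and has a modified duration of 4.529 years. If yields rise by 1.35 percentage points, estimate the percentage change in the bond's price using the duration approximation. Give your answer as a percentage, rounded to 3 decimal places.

-6.114%

Duration approximation: ΔP/P ≈ -D_mod · Δy = -4.529 × (+0.0135) = -0.0611415.
As a percentage: -6.11415%.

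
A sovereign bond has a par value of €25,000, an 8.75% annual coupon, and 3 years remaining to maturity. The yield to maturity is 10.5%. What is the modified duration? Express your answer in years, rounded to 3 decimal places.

2.497 years

Periodic yield y = 0.105. First find Macaulay duration:
  t   CF        PV=CF/(1+0.105)^t    t·PV
  1     2,187.50     1,979.6380     1,979.6380
  2     2,187.50     1,791.5276     3,583.0552
  3    27,187.50    20,150.3429    60,451.0286
  Σ                 23,921.5085    66,013.7218
P = 23,921.5085; Macaulay duration = 66,013.7218 / 23,921.5085 = 2.75960 years.
Modified duration = D_Mac / (1 + y) = 2.75960 / 1.105 = 2.49737 years.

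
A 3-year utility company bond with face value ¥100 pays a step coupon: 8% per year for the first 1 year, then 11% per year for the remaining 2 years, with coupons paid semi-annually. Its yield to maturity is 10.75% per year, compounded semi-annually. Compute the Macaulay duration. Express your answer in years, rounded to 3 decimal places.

2.690 years

Periodic yield y = 0.05375. Discount each cash flow and weight by its period:
  t   CF        PV=CF/(1+0.05375)^t    t·PV
  1         4.00         3.7960         3.7960
  2         4.00         3.6023         7.2047
  3         5.50         4.7006        14.1017
  4         5.50         4.4608        17.8432
  5         5.50         4.2333        21.1663
  6       105.50        77.0596       462.3578
  Σ                     97.8526       526.4696
Price P = Σ PV = 97.8526.
Macaulay duration = Σ(t·PV) / P = 526.4696 / 97.8526 = 5.38023 half-year periods.
In years: 5.38023 / 2 = 2.69012 years.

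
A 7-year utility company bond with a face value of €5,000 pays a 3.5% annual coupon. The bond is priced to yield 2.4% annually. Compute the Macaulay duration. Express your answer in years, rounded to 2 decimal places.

Periodic yield y = 0.024. Discount each cash flow and weight by its year:
  t   CF        PV=CF/(1+0.024)^t    t·PV
  1       175.00       170.8984       170.8984
  2       175.00       166.8930       333.7860
  3       175.00       162.9815       488.9444
  4       175.00       159.1616       636.6463
  5       175.00       155.4312       777.1561
  6       175.00       151.7883       910.7298
  7     5,175.00     4,383.3955    30,683.7685
  Σ                  5,350.5495    34,001.9295
Price P = Σ PV = 5,350.5495.
Macaulay duration = Σ(t·PV) / P = 34,001.9295 / 5,350.5495 = 6.35485 years.

6.35 years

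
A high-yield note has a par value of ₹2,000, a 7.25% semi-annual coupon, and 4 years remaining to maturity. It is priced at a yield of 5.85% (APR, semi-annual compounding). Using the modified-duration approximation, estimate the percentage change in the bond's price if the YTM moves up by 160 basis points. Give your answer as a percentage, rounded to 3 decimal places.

Periodic yield y = 0.02925. Modified duration first:
  t   CF        PV=CF/(1+0.02925)^t    t·PV
  1        72.50        70.4396        70.4396
  2        72.50        68.4378       136.8757
  3        72.50        66.4929       199.4787
  4        72.50        64.6033       258.4131
  5        72.50        62.7673       313.8366
  6        72.50        60.9836       365.9013
  7        72.50        59.2505       414.7534
  8     2,072.50     1,645.6123    13,164.8987
  Σ                  2,098.5874    14,924.5971
P = 2,098.5874; D_Mac = 7.11173 half-year periods = 3.55587 yrs; D_mod = 3.55587/(1+0.02925) = 3.45481 yrs.
ΔP/P ≈ -D_mod · Δy = -3.45481 × (+0.016) = -0.055277 = -5.5277%.

-5.528%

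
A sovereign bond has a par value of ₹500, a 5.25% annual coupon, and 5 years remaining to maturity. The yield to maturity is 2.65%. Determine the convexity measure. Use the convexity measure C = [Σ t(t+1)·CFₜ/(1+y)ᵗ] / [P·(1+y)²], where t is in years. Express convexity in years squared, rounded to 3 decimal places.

With y = 0.0265:
  t   CF        PV=CF/(1+0.0265)^t    t·PV        t(t+1)·PV
  1        26.25        25.5723        25.5723          51.1447
  2        26.25        24.9122        49.8243         149.4730
  3        26.25        24.2690        72.8071         291.2284
  4        26.25        23.6425        94.5700         472.8501
  5       526.25       461.7398     2,308.6992      13,852.1950
  Σ                    560.1359     2,551.4729      14,816.8911
P = 560.1359.
Convexity = Σ t(t+1)·PV / [P·(1+y)²] = 14,816.8911 / (560.1359 × 1.053702) = 25.10417.

25.104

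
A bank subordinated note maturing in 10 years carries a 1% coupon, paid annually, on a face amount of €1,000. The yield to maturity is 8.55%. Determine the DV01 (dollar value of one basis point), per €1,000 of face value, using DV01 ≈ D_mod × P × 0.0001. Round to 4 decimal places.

€0.4347

Periodic yield y = 0.0855.
  t   CF        PV=CF/(1+0.0855)^t    t·PV
  1        10.00         9.2123         9.2123
  2        10.00         8.4867        16.9735
  3        10.00         7.8183        23.4548
  4        10.00         7.2025        28.8098
  5        10.00         6.6352        33.1758
  6        10.00         6.1125        36.6752
  7        10.00         5.6311        39.4175
  8        10.00         5.1875        41.5003
  9        10.00         4.7789        43.0105
  10    1,010.00       444.6549     4,446.5491
  Σ                    505.7199     4,718.7788
P = 505.7199; D_Mac = 9.33081 yrs; D_mod = 8.59587 yrs.
DV01 ≈ 8.59587 × 505.7199 × 0.0001 = 0.434710.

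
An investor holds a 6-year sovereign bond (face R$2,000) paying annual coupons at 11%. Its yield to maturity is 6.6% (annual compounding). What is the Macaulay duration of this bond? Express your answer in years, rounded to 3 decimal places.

Periodic yield y = 0.066. Discount each cash flow and weight by its year:
  t   CF        PV=CF/(1+0.066)^t    t·PV
  1       220.00       206.3790       206.3790
  2       220.00       193.6013       387.2026
  3       220.00       181.6147       544.8442
  4       220.00       170.3703       681.4812
  5       220.00       159.8220       799.1102
  6     2,220.00     1,512.8983     9,077.3900
  Σ                  2,424.6857    11,696.4072
Price P = Σ PV = 2,424.6857.
Macaulay duration = Σ(t·PV) / P = 11,696.4072 / 2,424.6857 = 4.82389 years.

4.824 years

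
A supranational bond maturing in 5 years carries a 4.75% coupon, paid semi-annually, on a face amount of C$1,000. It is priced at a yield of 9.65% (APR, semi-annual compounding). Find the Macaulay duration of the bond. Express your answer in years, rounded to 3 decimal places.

Periodic yield y = 0.04825. Discount each cash flow and weight by its period:
  t   CF        PV=CF/(1+0.04825)^t    t·PV
  1        23.75        22.6568        22.6568
  2        23.75        21.6139        43.2279
  3        23.75        20.6191        61.8572
  4        23.75        19.6700        78.6800
  5        23.75        18.7646        93.8230
  6        23.75        17.9009       107.4053
  7        23.75        17.0769       119.5384
  8        23.75        16.2909       130.3271
  9        23.75        15.5410       139.8693
  10    1,023.75       639.0653     6,390.6525
  Σ                    809.1994     7,188.0374
Price P = Σ PV = 809.1994.
Macaulay duration = Σ(t·PV) / P = 7,188.0374 / 809.1994 = 8.88290 half-year periods.
In years: 8.88290 / 2 = 4.44145 years.

4.441 years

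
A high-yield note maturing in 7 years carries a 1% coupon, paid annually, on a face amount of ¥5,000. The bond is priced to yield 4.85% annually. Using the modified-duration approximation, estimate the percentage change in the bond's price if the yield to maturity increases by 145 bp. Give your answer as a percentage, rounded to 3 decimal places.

Periodic yield y = 0.0485. Modified duration first:
  t   CF        PV=CF/(1+0.0485)^t    t·PV
  1        50.00        47.6872        47.6872
  2        50.00        45.4813        90.9627
  3        50.00        43.3775       130.1326
  4        50.00        41.3710       165.4841
  5        50.00        39.4573       197.2867
  6        50.00        37.6322       225.7931
  7     5,050.00     3,625.0361    25,375.2526
  Σ                  3,880.0427    26,232.5989
P = 3,880.0427; D_Mac = 6.76090 yrs; D_mod = 6.76090/(1+0.0485) = 6.44817 yrs.
ΔP/P ≈ -D_mod · Δy = -6.44817 × (+0.0145) = -0.093498 = -9.3498%.

-9.350%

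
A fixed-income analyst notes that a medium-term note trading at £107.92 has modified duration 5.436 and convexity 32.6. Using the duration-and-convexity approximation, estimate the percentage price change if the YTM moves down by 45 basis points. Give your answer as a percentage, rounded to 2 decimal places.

+2.48%

Duration effect: -D_mod·Δy = -5.436 × (-0.0045) = +0.024462
Convexity effect: ½·C·(Δy)² = 0.5 × 32.6 × (-0.0045)² = +0.000330075
ΔP/P ≈ +0.024462 + 0.000330075 = +0.024792075
= +2.4792075%.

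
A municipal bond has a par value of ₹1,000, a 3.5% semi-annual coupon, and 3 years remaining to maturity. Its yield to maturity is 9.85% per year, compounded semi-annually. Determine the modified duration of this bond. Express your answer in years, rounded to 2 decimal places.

2.73 years

Periodic yield y = 0.04925. First find Macaulay duration:
  t   CF        PV=CF/(1+0.04925)^t    t·PV
  1        17.50        16.6786        16.6786
  2        17.50        15.8957        31.7914
  3        17.50        15.1496        45.4488
  4        17.50        14.4385        57.7540
  5        17.50        13.7608        68.8039
  6     1,017.50       762.5363     4,575.2181
  Σ                    838.4595     4,795.6948
P = 838.4595; Macaulay duration = 4,795.6948 / 838.4595 = 5.71965 half-year periods = 2.85982 years.
Modified duration = D_Mac / (1 + y) = 2.85982 / 1.04925 = 2.72559 years.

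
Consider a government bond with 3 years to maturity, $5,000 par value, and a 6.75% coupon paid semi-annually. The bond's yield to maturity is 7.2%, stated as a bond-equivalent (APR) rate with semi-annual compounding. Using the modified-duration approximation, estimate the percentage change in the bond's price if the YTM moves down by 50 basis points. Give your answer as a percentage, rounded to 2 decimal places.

Periodic yield y = 0.036. Modified duration first:
  t   CF        PV=CF/(1+0.036)^t    t·PV
  1       168.75       162.8861       162.8861
  2       168.75       157.2260       314.4519
  3       168.75       151.7625       455.2875
  4       168.75       146.4889       585.9557
  5       168.75       141.3986       706.9928
  6     5,168.75     4,180.4881    25,082.9288
  Σ                  4,940.2502    27,308.5028
P = 4,940.2502; D_Mac = 5.52776 half-year periods = 2.76388 yrs; D_mod = 2.76388/(1+0.036) = 2.66784 yrs.
ΔP/P ≈ -D_mod · Δy = -2.66784 × (-0.005) = +0.013339 = +1.3339%.

+1.33%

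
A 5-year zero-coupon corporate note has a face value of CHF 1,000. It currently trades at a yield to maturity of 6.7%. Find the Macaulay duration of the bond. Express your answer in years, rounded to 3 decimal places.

5.000 years

A zero-coupon bond has a single cash flow at maturity, so its Macaulay duration equals its maturity: 5 years.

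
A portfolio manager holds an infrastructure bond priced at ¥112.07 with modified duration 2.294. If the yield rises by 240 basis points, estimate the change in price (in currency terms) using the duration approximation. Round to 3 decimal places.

-¥6.170

Duration approximation: ΔP/P ≈ -D_mod · Δy = -2.294 × (+0.024) = -0.055056.
ΔP ≈ 112.07 × (-0.055056) = -6.17012592.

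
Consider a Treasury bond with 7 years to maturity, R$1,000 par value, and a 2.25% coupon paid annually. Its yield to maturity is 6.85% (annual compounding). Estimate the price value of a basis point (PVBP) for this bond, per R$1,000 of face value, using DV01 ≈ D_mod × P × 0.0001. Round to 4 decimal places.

R$0.4546

Periodic yield y = 0.0685.
  t   CF        PV=CF/(1+0.0685)^t    t·PV
  1        22.50        21.0576        21.0576
  2        22.50        19.7076        39.4152
  3        22.50        18.4442        55.3325
  4        22.50        17.2617        69.0469
  5        22.50        16.1551        80.7755
  6        22.50        15.1194        90.7166
  7     1,022.50       643.0454     4,501.3178
  Σ                    750.7910     4,857.6620
P = 750.7910; D_Mac = 6.47006 yrs; D_mod = 6.05527 yrs.
DV01 ≈ 6.05527 × 750.7910 × 0.0001 = 0.454624.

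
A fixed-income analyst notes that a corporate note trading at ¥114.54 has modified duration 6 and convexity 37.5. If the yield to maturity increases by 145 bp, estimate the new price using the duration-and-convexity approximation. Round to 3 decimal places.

Duration effect: -D_mod·Δy = -6 × (+0.0145) = -0.087000
Convexity effect: ½·C·(Δy)² = 0.5 × 37.5 × (0.0145)² = +0.0039421875
ΔP/P ≈ -0.087000 + 0.0039421875 = -0.0830578125
New price ≈ 114.54 × (1 - 0.0830578125) = 105.02655815625.

¥105.027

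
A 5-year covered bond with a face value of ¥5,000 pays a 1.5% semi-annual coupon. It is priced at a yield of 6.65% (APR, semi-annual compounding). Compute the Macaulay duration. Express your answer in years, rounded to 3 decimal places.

Periodic yield y = 0.03325. Discount each cash flow and weight by its period:
  t   CF        PV=CF/(1+0.03325)^t    t·PV
  1        37.50        36.2932        36.2932
  2        37.50        35.1253        70.2507
  3        37.50        33.9950       101.9850
  4        37.50        32.9010       131.6042
  5        37.50        31.8423       159.2114
  6        37.50        30.8176       184.9056
  7        37.50        29.8259       208.7812
  8        37.50        28.8661       230.9287
  9        37.50        27.9372       251.4346
  10    5,037.50     3,632.1261    36,321.2611
  Σ                  3,919.7298    37,696.6557
Price P = Σ PV = 3,919.7298.
Macaulay duration = Σ(t·PV) / P = 37,696.6557 / 3,919.7298 = 9.61716 half-year periods.
In years: 9.61716 / 2 = 4.80858 years.

4.809 years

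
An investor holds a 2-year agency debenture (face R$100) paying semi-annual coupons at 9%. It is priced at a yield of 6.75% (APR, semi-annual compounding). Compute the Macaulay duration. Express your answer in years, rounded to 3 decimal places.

1.877 years

Periodic yield y = 0.03375. Discount each cash flow and weight by its period:
  t   CF        PV=CF/(1+0.03375)^t    t·PV
  1         4.50         4.3531         4.3531
  2         4.50         4.2110         8.4219
  3         4.50         4.0735        12.2205
  4       104.50        91.5070       366.0279
  Σ                    104.1445       391.0234
Price P = Σ PV = 104.1445.
Macaulay duration = Σ(t·PV) / P = 391.0234 / 104.1445 = 3.75462 half-year periods.
In years: 3.75462 / 2 = 1.87731 years.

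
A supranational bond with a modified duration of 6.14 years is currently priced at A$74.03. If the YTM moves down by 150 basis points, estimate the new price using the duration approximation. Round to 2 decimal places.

A$80.85

Duration approximation: ΔP/P ≈ -D_mod · Δy = -6.14 × (-0.015) = +0.092100.
New price ≈ 74.03 × (1 + 0.092100) = 80.848163.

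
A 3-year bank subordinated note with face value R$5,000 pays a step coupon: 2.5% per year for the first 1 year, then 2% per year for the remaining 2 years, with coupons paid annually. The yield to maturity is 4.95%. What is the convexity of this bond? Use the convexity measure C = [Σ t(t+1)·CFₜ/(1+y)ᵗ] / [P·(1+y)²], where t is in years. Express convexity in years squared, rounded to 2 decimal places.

With y = 0.0495:
  t   CF        PV=CF/(1+0.0495)^t    t·PV        t(t+1)·PV
  1       125.00       119.1043       119.1043         238.2087
  2       100.00        90.7894       181.5788         544.7364
  3     5,100.00     4,411.8714    13,235.6143      52,942.4571
  Σ                  4,621.7652    13,536.2974      53,725.4021
P = 4,621.7652.
Convexity = Σ t(t+1)·PV / [P·(1+y)²] = 53,725.4021 / (4,621.7652 × 1.101450) = 10.55375.

10.55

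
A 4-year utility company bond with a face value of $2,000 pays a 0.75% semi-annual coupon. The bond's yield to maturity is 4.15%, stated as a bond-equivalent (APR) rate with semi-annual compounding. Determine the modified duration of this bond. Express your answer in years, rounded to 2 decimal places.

Periodic yield y = 0.02075. First find Macaulay duration:
  t   CF        PV=CF/(1+0.02075)^t    t·PV
  1         7.50         7.3475         7.3475
  2         7.50         7.1982        14.3964
  3         7.50         7.0519        21.1556
  4         7.50         6.9085        27.6340
  5         7.50         6.7681        33.8403
  6         7.50         6.6305        39.7829
  7         7.50         6.4957        45.4699
  8     2,007.50     1,703.3365    13,626.6918
  Σ                  1,751.7368    13,816.3182
P = 1,751.7368; Macaulay duration = 13,816.3182 / 1,751.7368 = 7.88721 half-year periods = 3.94361 years.
Modified duration = D_Mac / (1 + y) = 3.94361 / 1.02075 = 3.86344 years.

3.86 years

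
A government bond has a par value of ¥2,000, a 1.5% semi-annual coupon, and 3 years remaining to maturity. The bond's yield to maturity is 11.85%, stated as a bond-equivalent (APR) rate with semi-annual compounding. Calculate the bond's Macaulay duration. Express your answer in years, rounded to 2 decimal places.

2.93 years

Periodic yield y = 0.05925. Discount each cash flow and weight by its period:
  t   CF        PV=CF/(1+0.05925)^t    t·PV
  1        15.00        14.1610        14.1610
  2        15.00        13.3689        26.7377
  3        15.00        12.6211        37.8632
  4        15.00        11.9151        47.6604
  5        15.00        11.2486        56.2431
  6     2,015.00     1,426.5409     8,559.2451
  Σ                  1,489.8554     8,741.9104
Price P = Σ PV = 1,489.8554.
Macaulay duration = Σ(t·PV) / P = 8,741.9104 / 1,489.8554 = 5.86762 half-year periods.
In years: 5.86762 / 2 = 2.93381 years.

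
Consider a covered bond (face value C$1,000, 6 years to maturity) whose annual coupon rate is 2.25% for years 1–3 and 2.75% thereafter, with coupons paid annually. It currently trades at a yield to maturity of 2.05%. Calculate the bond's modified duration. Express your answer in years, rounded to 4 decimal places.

5.5584 years

Periodic yield y = 0.0205. First find Macaulay duration:
  t   CF        PV=CF/(1+0.0205)^t    t·PV
  1        22.50        22.0480        22.0480
  2        22.50        21.6051        43.2102
  3        22.50        21.1711        63.5133
  4        27.50        25.3560       101.4240
  5        27.50        24.8466       124.2332
  6     1,027.50       909.7117     5,458.2701
  Σ                  1,024.7386     5,812.6989
P = 1,024.7386; Macaulay duration = 5,812.6989 / 1,024.7386 = 5.67237 years.
Modified duration = D_Mac / (1 + y) = 5.67237 / 1.0205 = 5.55842 years.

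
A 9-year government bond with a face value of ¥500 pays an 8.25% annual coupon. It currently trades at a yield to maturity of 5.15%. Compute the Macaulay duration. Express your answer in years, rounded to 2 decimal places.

Periodic yield y = 0.0515. Discount each cash flow and weight by its year:
  t   CF        PV=CF/(1+0.0515)^t    t·PV
  1        41.25        39.2297        39.2297
  2        41.25        37.3083        74.6166
  3        41.25        35.4810       106.4431
  4        41.25        33.7432       134.9730
  5        41.25        32.0906       160.4529
  6        41.25        30.5189       183.1132
  7        41.25        29.0241       203.1688
  8        41.25        27.6026       220.8207
  9       541.25       344.4407     3,099.9660
  Σ                    609.4390     4,222.7838
Price P = Σ PV = 609.4390.
Macaulay duration = Σ(t·PV) / P = 4,222.7838 / 609.4390 = 6.92897 years.

6.93 years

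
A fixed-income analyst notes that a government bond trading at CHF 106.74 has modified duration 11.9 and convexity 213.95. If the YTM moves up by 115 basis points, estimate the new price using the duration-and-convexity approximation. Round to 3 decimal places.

Duration effect: -D_mod·Δy = -11.9 × (+0.0115) = -0.136850
Convexity effect: ½·C·(Δy)² = 0.5 × 213.95 × (0.0115)² = +0.01414744375
ΔP/P ≈ -0.136850 + 0.01414744375 = -0.12270255625
New price ≈ 106.74 × (1 - 0.12270255625) = 93.642729145875.

CHF 93.643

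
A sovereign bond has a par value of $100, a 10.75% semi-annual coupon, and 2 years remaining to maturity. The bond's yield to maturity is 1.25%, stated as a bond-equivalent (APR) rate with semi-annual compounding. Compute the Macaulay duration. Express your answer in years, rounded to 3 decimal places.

1.866 years

Periodic yield y = 0.00625. Discount each cash flow and weight by its period:
  t   CF        PV=CF/(1+0.00625)^t    t·PV
  1        5.375         5.3416         5.3416
  2        5.375         5.3084        10.6169
  3        5.375         5.2755        15.8264
  4      105.375       102.7813       411.1251
  Σ                    118.7068       442.9100
Price P = Σ PV = 118.7068.
Macaulay duration = Σ(t·PV) / P = 442.9100 / 118.7068 = 3.73113 half-year periods.
In years: 3.73113 / 2 = 1.86556 years.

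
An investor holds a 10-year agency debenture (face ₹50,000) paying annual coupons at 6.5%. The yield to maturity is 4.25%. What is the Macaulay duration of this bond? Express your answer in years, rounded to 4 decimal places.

Periodic yield y = 0.0425. Discount each cash flow and weight by its year:
  t   CF        PV=CF/(1+0.0425)^t    t·PV
  1     3,250.00     3,117.5060     3,117.5060
  2     3,250.00     2,990.4134     5,980.8268
  3     3,250.00     2,868.5021     8,605.5063
  4     3,250.00     2,751.5608    11,006.2430
  5     3,250.00     2,639.3868    13,196.9341
  6     3,250.00     2,531.7859    15,190.7155
  7     3,250.00     2,428.5716    17,000.0013
  8     3,250.00     2,329.5651    18,636.5208
  9     3,250.00     2,234.5948    20,111.3534
  10   53,250.00    35,120.3613   351,203.6135
  Σ                 59,012.2479   464,049.2207
Price P = Σ PV = 59,012.2479.
Macaulay duration = Σ(t·PV) / P = 464,049.2207 / 59,012.2479 = 7.86361 years.

7.8636 years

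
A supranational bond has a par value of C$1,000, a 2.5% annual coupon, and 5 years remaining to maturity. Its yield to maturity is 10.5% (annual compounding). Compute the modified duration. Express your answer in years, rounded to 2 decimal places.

4.26 years

Periodic yield y = 0.105. First find Macaulay duration:
  t   CF        PV=CF/(1+0.105)^t    t·PV
  1        25.00        22.6244        22.6244
  2        25.00        20.4746        40.9492
  3        25.00        18.5291        55.5872
  4        25.00        16.7684        67.0735
  5     1,025.00       622.1749     3,110.8744
  Σ                    700.5713     3,297.1087
P = 700.5713; Macaulay duration = 3,297.1087 / 700.5713 = 4.70631 years.
Modified duration = D_Mac / (1 + y) = 4.70631 / 1.105 = 4.25911 years.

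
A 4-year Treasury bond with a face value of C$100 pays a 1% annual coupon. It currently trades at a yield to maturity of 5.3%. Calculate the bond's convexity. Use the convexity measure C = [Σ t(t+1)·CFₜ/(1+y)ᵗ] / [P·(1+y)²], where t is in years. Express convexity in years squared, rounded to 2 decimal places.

With y = 0.053:
  t   CF        PV=CF/(1+0.053)^t    t·PV        t(t+1)·PV
  1         1.00         0.9497         0.9497           1.8993
  2         1.00         0.9019         1.8037           5.4112
  3         1.00         0.8565         2.5694          10.2777
  4       101.00        82.1501       328.6002       1,643.0012
  Σ                     84.8581       333.9231       1,660.5895
P = 84.8581.
Convexity = Σ t(t+1)·PV / [P·(1+y)²] = 1,660.5895 / (84.8581 × 1.108809) = 17.64869.

17.65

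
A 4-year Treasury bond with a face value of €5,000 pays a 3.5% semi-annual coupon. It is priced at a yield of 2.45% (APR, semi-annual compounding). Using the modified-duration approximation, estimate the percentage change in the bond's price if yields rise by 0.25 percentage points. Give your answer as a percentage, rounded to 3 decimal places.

-0.932%

Periodic yield y = 0.01225. Modified duration first:
  t   CF        PV=CF/(1+0.01225)^t    t·PV
  1        87.50        86.4411        86.4411
  2        87.50        85.3950       170.7900
  3        87.50        84.3616       253.0847
  4        87.50        83.3407       333.3626
  5        87.50        82.3321       411.6604
  6        87.50        81.3357       488.0143
  7        87.50        80.3514       562.4599
  8     5,087.50     4,615.3234    36,922.5873
  Σ                  5,198.8810    39,228.4005
P = 5,198.8810; D_Mac = 7.54555 half-year periods = 3.77277 yrs; D_mod = 3.77277/(1+0.01225) = 3.72712 yrs.
ΔP/P ≈ -D_mod · Δy = -3.72712 × (+0.0025) = -0.009318 = -0.9318%.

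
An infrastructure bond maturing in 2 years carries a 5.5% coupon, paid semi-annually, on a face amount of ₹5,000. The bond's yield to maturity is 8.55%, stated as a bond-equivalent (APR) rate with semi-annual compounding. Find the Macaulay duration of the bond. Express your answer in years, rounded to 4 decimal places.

Periodic yield y = 0.04275. Discount each cash flow and weight by its period:
  t   CF        PV=CF/(1+0.04275)^t    t·PV
  1       137.50       131.8629       131.8629
  2       137.50       126.4568       252.9137
  3       137.50       121.2724       363.8173
  4     5,137.50     4,345.4128    17,381.6513
  Σ                  4,725.0049    18,130.2451
Price P = Σ PV = 4,725.0049.
Macaulay duration = Σ(t·PV) / P = 18,130.2451 / 4,725.0049 = 3.83708 half-year periods.
In years: 3.83708 / 2 = 1.91854 years.

1.9185 years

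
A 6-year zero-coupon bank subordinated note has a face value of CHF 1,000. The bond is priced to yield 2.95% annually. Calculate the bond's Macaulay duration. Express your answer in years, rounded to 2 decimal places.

A zero-coupon bond has a single cash flow at maturity, so its Macaulay duration equals its maturity: 6 years.

6.00 years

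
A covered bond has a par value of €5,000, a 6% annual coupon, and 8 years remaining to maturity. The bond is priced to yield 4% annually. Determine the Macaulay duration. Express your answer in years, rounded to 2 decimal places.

6.68 years

Periodic yield y = 0.04. Discount each cash flow and weight by its year:
  t   CF        PV=CF/(1+0.04)^t    t·PV
  1       300.00       288.4615       288.4615
  2       300.00       277.3669       554.7337
  3       300.00       266.6989       800.0967
  4       300.00       256.4413     1,025.7650
  5       300.00       246.5781     1,232.8907
  6       300.00       237.0944     1,422.5661
  7       300.00       227.9753     1,595.8274
  8     5,300.00     3,872.6581    30,981.2647
  Σ                  5,673.2745    37,901.6059
Price P = Σ PV = 5,673.2745.
Macaulay duration = Σ(t·PV) / P = 37,901.6059 / 5,673.2745 = 6.68073 years.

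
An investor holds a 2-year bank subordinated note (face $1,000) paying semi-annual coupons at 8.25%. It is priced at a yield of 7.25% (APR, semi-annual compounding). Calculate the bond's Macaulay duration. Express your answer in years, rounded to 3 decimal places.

Periodic yield y = 0.03625. Discount each cash flow and weight by its period:
  t   CF        PV=CF/(1+0.03625)^t    t·PV
  1        41.25        39.8070        39.8070
  2        41.25        38.4145        76.8289
  3        41.25        37.0707       111.2120
  4     1,041.25       903.0189     3,612.0756
  Σ                  1,018.3110     3,839.9235
Price P = Σ PV = 1,018.3110.
Macaulay duration = Σ(t·PV) / P = 3,839.9235 / 1,018.3110 = 3.77087 half-year periods.
In years: 3.77087 / 2 = 1.88544 years.

1.885 years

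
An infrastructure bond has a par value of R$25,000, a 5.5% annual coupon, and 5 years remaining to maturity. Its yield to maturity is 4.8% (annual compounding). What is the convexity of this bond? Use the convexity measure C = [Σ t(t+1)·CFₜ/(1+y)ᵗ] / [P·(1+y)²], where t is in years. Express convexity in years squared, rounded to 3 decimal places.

23.792

With y = 0.048:
  t   CF        PV=CF/(1+0.048)^t    t·PV        t(t+1)·PV
  1     1,375.00     1,312.0229     1,312.0229       2,624.0458
  2     1,375.00     1,251.9302     2,503.8605       7,511.5815
  3     1,375.00     1,194.5899     3,583.7698      14,335.0792
  4     1,375.00     1,139.8759     4,559.5036      22,797.5178
  5    26,375.00    20,863.4466   104,317.2331     625,903.3987
  Σ                 25,761.8656   116,276.3899     673,171.6229
P = 25,761.8656.
Convexity = Σ t(t+1)·PV / [P·(1+y)²] = 673,171.6229 / (25,761.8656 × 1.098304) = 23.79172.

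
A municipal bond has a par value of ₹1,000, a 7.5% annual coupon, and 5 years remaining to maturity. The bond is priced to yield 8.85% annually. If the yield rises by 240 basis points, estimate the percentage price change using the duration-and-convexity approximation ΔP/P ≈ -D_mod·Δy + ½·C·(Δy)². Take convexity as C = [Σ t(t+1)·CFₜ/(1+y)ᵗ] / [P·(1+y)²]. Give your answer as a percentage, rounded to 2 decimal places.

-8.95%

With y = 0.0885:
  t   CF        PV=CF/(1+0.0885)^t    t·PV        t(t+1)·PV
  1        75.00        68.9022        68.9022         137.8043
  2        75.00        63.3001       126.6002         379.8006
  3        75.00        58.1535       174.4605         697.8422
  4        75.00        53.4254       213.7015       1,068.5074
  5     1,075.00       703.5036     3,517.5178      21,105.1067
  Σ                    947.2847     4,101.1822      23,389.0612
P = 947.2847; D_Mac = 4.32941 yrs; D_mod = 3.97741 yrs; C = 20.83893.
Duration effect: -3.97741 × (+0.024) = -0.095458
Convexity effect: 0.5 × 20.83893 × (0.024)² = +0.0060016
ΔP/P ≈ -0.095458 + 0.0060016 = -0.089456 = -8.9456%.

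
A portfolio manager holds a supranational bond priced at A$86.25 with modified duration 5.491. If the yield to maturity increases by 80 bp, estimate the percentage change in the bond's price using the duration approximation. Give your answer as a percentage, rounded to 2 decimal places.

Duration approximation: ΔP/P ≈ -D_mod · Δy = -5.491 × (+0.008) = -0.043928.
As a percentage: -4.3928%.

-4.39%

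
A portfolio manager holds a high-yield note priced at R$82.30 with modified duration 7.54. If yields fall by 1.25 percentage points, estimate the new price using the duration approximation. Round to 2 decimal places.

R$90.06

Duration approximation: ΔP/P ≈ -D_mod · Δy = -7.54 × (-0.0125) = +0.094250.
New price ≈ 82.30 × (1 + 0.094250) = 90.056775.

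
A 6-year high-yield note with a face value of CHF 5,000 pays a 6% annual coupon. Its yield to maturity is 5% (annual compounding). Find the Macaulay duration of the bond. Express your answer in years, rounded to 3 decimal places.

Periodic yield y = 0.05. Discount each cash flow and weight by its year:
  t   CF        PV=CF/(1+0.05)^t    t·PV
  1       300.00       285.7143       285.7143
  2       300.00       272.1088       544.2177
  3       300.00       259.1513       777.4538
  4       300.00       246.8107       987.2430
  5       300.00       235.0578     1,175.2892
  6     5,300.00     3,954.9416    23,729.6496
  Σ                  5,253.7846    27,499.5676
Price P = Σ PV = 5,253.7846.
Macaulay duration = Σ(t·PV) / P = 27,499.5676 / 5,253.7846 = 5.23424 years.

5.234 years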